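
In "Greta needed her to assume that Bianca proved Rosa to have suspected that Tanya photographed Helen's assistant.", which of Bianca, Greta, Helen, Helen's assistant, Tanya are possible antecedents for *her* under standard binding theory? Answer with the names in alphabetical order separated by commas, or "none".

none

*her* is a pronoun; Principle B requires it to be free in its binding domain — the matrix clause.
— Bianca: subject of the clause headed by 'proved'; is c-commanded by the pronoun; coreference would bind this R-expression — blocked (Principle C).
— Greta: subject of the matrix clause; c-commands the pronoun within its binding domain — blocked (Principle B).
— Helen: possessor inside the object DP of the clause headed by 'photographed'; is c-commanded by the pronoun; coreference would bind this R-expression — blocked (Principle C).
— Helen's assistant: object of the clause headed by 'photographed'; is c-commanded by the pronoun; coreference would bind this R-expression — blocked (Principle C).
— Tanya: subject of the clause headed by 'photographed'; is c-commanded by the pronoun; coreference would bind this R-expression — blocked (Principle C).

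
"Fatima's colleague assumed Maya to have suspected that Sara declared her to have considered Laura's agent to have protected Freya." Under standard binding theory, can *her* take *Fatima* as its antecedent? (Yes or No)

Yes

*her* is a pronoun; Principle B requires it to be free in its binding domain — the clause headed by 'declared'.
— Fatima: possessor inside the subject DP of the matrix clause; does not c-command the pronoun — Principle B does not apply; allowed.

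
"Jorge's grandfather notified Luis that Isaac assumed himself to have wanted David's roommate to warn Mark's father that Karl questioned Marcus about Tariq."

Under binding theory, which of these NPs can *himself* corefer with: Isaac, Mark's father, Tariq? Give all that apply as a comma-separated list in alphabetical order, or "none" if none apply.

Isaac

*himself* is a reflexive; Principle A requires it to be bound within its binding domain — the clause headed by 'assumed'.
— Isaac: subject of the clause headed by 'assumed'; c-commands the reflexive within its binding domain — allowed (Principle A).
— Mark's father: object of the clause headed by 'warn'; does not c-command the reflexive — cannot bind it (Principle A).
— Tariq: second object of the clause headed by 'questioned'; does not c-command the reflexive — cannot bind it (Principle A).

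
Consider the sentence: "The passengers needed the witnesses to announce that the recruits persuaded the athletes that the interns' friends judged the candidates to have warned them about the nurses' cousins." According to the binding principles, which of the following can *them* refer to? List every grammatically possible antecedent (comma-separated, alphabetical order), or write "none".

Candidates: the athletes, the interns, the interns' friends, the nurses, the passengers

the athletes, the interns, the interns' friends, the passengers

*them* is a pronoun; Principle B requires it to be free in its binding domain — the clause headed by 'warned'.
— the athletes: object of the clause headed by 'persuaded'; c-commands the pronoun but lies outside its binding domain — allowed.
— the interns: possessor inside the subject DP of the clause headed by 'judged'; does not c-command the pronoun — Principle B does not apply; allowed.
— the interns' friends: subject of the clause headed by 'judged'; c-commands the pronoun but lies outside its binding domain — allowed.
— the nurses: possessor inside the second object DP of the clause headed by 'warned'; is c-commanded by the pronoun; coreference would bind this R-expression — blocked (Principle C).
— the passengers: subject of the matrix clause; c-commands the pronoun but lies outside its binding domain — allowed.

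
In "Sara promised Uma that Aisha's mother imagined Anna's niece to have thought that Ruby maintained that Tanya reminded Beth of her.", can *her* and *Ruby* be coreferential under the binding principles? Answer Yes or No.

*Ruby* is an R-expression; Principle C requires it to be free (not bound by any c-commanding expression).
— her: second object of the clause headed by 'reminded'; the pronoun does not c-command the R-expression — coreference allowed.

Yes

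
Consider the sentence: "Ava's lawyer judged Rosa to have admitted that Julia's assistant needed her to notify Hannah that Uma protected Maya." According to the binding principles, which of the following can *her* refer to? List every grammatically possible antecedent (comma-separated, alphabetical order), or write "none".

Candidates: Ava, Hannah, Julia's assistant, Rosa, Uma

Ava, Rosa

*her* is a pronoun; Principle B requires it to be free in its binding domain — the clause headed by 'needed'.
— Ava: possessor inside the subject DP of the matrix clause; does not c-command the pronoun — Principle B does not apply; allowed.
— Hannah: object of the clause headed by 'notify'; is c-commanded by the pronoun; coreference would bind this R-expression — blocked (Principle C).
— Julia's assistant: subject of the clause headed by 'needed'; c-commands the pronoun within its binding domain — blocked (Principle B).
— Rosa: subject of the clause headed by 'admitted'; c-commands the pronoun but lies outside its binding domain — allowed.
— Uma: subject of the clause headed by 'protected'; is c-commanded by the pronoun; coreference would bind this R-expression — blocked (Principle C).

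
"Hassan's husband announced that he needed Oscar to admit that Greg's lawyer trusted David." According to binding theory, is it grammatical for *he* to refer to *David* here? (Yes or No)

*David* is an R-expression; Principle C requires it to be free (not bound by any c-commanding expression).
— he: subject of the clause headed by 'needed'; the pronoun c-commands the R-expression — coreference blocked (Principle C).

No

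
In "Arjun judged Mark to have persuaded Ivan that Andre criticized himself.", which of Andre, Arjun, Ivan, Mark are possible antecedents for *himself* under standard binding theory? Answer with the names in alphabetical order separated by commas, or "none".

*himself* is a reflexive; Principle A requires it to be bound within its binding domain — the clause headed by 'criticized'.
— Andre: subject of the clause headed by 'criticized'; c-commands the reflexive within its binding domain — allowed (Principle A).
— Arjun: subject of the matrix clause; c-commands the reflexive but lies outside its binding domain — cannot bind it (Principle A).
— Ivan: object of the clause headed by 'persuaded'; c-commands the reflexive but lies outside its binding domain — cannot bind it (Principle A).
— Mark: subject of the clause headed by 'persuaded'; c-commands the reflexive but lies outside its binding domain — cannot bind it (Principle A).

Andre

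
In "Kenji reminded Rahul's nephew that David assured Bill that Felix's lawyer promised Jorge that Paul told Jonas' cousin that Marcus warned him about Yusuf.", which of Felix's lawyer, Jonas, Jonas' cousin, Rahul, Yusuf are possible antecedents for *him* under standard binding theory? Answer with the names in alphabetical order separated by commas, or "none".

*him* is a pronoun; Principle B requires it to be free in its binding domain — the clause headed by 'warned'.
— Felix's lawyer: subject of the clause headed by 'promised'; c-commands the pronoun but lies outside its binding domain — allowed.
— Jonas: possessor inside the object DP of the clause headed by 'told'; does not c-command the pronoun — Principle B does not apply; allowed.
— Jonas' cousin: object of the clause headed by 'told'; c-commands the pronoun but lies outside its binding domain — allowed.
— Rahul: possessor inside the object DP of the matrix clause; does not c-command the pronoun — Principle B does not apply; allowed.
— Yusuf: second object of the clause headed by 'warned'; is c-commanded by the pronoun; coreference would bind this R-expression — blocked (Principle C).

Felix's lawyer, Jonas, Jonas' cousin, Rahul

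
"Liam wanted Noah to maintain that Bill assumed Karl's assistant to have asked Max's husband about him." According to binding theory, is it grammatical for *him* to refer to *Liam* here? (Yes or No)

Yes

*Liam* is an R-expression; Principle C requires it to be free (not bound by any c-commanding expression).
— him: second object of the clause headed by 'asked'; the pronoun does not c-command the R-expression — coreference allowed.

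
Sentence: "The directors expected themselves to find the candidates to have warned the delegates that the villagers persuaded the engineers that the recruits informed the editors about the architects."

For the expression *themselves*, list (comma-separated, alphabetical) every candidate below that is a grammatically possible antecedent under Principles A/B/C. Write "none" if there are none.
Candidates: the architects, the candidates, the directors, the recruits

*themselves* is a reflexive; Principle A requires it to be bound within its binding domain — the matrix clause.
— the architects: second object of the clause headed by 'informed'; does not c-command the reflexive — cannot bind it (Principle A).
— the candidates: subject of the clause headed by 'warned'; does not c-command the reflexive — cannot bind it (Principle A).
— the directors: subject of the matrix clause; c-commands the reflexive within its binding domain — allowed (Principle A).
— the recruits: subject of the clause headed by 'informed'; does not c-command the reflexive — cannot bind it (Principle A).

the directors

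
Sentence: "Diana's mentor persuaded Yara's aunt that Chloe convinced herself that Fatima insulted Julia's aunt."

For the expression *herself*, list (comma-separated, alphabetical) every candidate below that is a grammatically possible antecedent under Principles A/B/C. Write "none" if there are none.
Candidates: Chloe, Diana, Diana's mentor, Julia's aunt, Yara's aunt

Chloe

*herself* is a reflexive; Principle A requires it to be bound within its binding domain — the clause headed by 'convinced'.
— Chloe: subject of the clause headed by 'convinced'; c-commands the reflexive within its binding domain — allowed (Principle A).
— Diana: possessor inside the subject DP of the matrix clause; does not c-command the reflexive — cannot bind it (Principle A).
— Diana's mentor: subject of the matrix clause; c-commands the reflexive but lies outside its binding domain — cannot bind it (Principle A).
— Julia's aunt: object of the clause headed by 'insulted'; does not c-command the reflexive — cannot bind it (Principle A).
— Yara's aunt: object of the matrix clause; c-commands the reflexive but lies outside its binding domain — cannot bind it (Principle A).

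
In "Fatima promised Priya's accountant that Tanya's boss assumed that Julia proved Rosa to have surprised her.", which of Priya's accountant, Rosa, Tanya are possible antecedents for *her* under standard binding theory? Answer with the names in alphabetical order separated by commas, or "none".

Priya's accountant, Tanya

*her* is a pronoun; Principle B requires it to be free in its binding domain — the clause headed by 'surprised'.
— Priya's accountant: object of the matrix clause; c-commands the pronoun but lies outside its binding domain — allowed.
— Rosa: subject of the clause headed by 'surprised'; c-commands the pronoun within its binding domain — blocked (Principle B).
— Tanya: possessor inside the subject DP of the clause headed by 'assumed'; does not c-command the pronoun — Principle B does not apply; allowed.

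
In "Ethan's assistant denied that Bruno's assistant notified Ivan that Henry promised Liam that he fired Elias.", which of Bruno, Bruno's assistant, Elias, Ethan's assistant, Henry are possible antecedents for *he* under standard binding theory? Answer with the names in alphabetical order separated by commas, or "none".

*he* is a pronoun; Principle B requires it to be free in its binding domain — the clause headed by 'fired'.
— Bruno: possessor inside the subject DP of the clause headed by 'notified'; does not c-command the pronoun — Principle B does not apply; allowed.
— Bruno's assistant: subject of the clause headed by 'notified'; c-commands the pronoun but lies outside its binding domain — allowed.
— Elias: object of the clause headed by 'fired'; is c-commanded by the pronoun; coreference would bind this R-expression — blocked (Principle C).
— Ethan's assistant: subject of the matrix clause; c-commands the pronoun but lies outside its binding domain — allowed.
— Henry: subject of the clause headed by 'promised'; c-commands the pronoun but lies outside its binding domain — allowed.

Bruno, Bruno's assistant, Ethan's assistant, Henry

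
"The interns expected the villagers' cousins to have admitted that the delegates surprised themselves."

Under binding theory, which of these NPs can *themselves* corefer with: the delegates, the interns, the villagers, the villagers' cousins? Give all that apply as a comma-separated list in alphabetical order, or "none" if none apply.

*themselves* is a reflexive; Principle A requires it to be bound within its binding domain — the clause headed by 'surprised'.
— the delegates: subject of the clause headed by 'surprised'; c-commands the reflexive within its binding domain — allowed (Principle A).
— the interns: subject of the matrix clause; c-commands the reflexive but lies outside its binding domain — cannot bind it (Principle A).
— the villagers: possessor inside the subject DP of the clause headed by 'admitted'; does not c-command the reflexive — cannot bind it (Principle A).
— the villagers' cousins: subject of the clause headed by 'admitted'; c-commands the reflexive but lies outside its binding domain — cannot bind it (Principle A).

the delegates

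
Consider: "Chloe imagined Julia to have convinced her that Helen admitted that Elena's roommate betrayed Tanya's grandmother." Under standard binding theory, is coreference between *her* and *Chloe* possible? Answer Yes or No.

Yes

*Chloe* is an R-expression; Principle C requires it to be free (not bound by any c-commanding expression).
— her: object of the clause headed by 'convinced'; the pronoun does not c-command the R-expression — coreference allowed.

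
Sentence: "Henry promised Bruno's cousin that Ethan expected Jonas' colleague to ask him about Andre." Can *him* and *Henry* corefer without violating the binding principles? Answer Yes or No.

Yes

*Henry* is an R-expression; Principle C requires it to be free (not bound by any c-commanding expression).
— him: object of the clause headed by 'ask'; the pronoun does not c-command the R-expression — coreference allowed.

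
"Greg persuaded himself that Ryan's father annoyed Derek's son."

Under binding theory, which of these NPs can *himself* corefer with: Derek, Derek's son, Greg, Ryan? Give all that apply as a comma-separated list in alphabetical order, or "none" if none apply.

*himself* is a reflexive; Principle A requires it to be bound within its binding domain — the matrix clause.
— Derek: possessor inside the object DP of the clause headed by 'annoyed'; does not c-command the reflexive — cannot bind it (Principle A).
— Derek's son: object of the clause headed by 'annoyed'; does not c-command the reflexive — cannot bind it (Principle A).
— Greg: subject of the matrix clause; c-commands the reflexive within its binding domain — allowed (Principle A).
— Ryan: possessor inside the subject DP of the clause headed by 'annoyed'; does not c-command the reflexive — cannot bind it (Principle A).

Greg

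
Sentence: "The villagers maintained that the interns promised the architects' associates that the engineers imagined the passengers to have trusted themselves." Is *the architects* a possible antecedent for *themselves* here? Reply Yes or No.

No

*themselves* is a reflexive; Principle A requires it to be bound within its binding domain — the clause headed by 'trusted'.
— the architects: possessor inside the object DP of the clause headed by 'promised'; does not c-command the reflexive — cannot bind it (Principle A).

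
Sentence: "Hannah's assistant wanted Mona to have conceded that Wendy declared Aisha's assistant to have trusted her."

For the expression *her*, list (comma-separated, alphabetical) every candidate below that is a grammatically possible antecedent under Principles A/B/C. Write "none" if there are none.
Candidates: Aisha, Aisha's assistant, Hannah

Aisha, Hannah

*her* is a pronoun; Principle B requires it to be free in its binding domain — the clause headed by 'trusted'.
— Aisha: possessor inside the subject DP of the clause headed by 'trusted'; does not c-command the pronoun — Principle B does not apply; allowed.
— Aisha's assistant: subject of the clause headed by 'trusted'; c-commands the pronoun within its binding domain — blocked (Principle B).
— Hannah: possessor inside the subject DP of the matrix clause; does not c-command the pronoun — Principle B does not apply; allowed.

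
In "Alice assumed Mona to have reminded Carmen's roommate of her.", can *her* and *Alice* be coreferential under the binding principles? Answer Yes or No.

*Alice* is an R-expression; Principle C requires it to be free (not bound by any c-commanding expression).
— her: second object of the clause headed by 'reminded'; the pronoun does not c-command the R-expression — coreference allowed.

Yes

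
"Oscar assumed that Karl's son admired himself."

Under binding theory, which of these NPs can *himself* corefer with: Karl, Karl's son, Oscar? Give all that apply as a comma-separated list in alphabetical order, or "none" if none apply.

Karl's son

*himself* is a reflexive; Principle A requires it to be bound within its binding domain — the clause headed by 'admired'.
— Karl: possessor inside the subject DP of the clause headed by 'admired'; does not c-command the reflexive — cannot bind it (Principle A).
— Karl's son: subject of the clause headed by 'admired'; c-commands the reflexive within its binding domain — allowed (Principle A).
— Oscar: subject of the matrix clause; c-commands the reflexive but lies outside its binding domain — cannot bind it (Principle A).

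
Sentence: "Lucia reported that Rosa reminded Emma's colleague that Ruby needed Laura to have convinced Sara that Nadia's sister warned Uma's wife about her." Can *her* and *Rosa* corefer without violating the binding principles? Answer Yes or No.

*Rosa* is an R-expression; Principle C requires it to be free (not bound by any c-commanding expression).
— her: second object of the clause headed by 'warned'; the pronoun does not c-command the R-expression — coreference allowed.

Yes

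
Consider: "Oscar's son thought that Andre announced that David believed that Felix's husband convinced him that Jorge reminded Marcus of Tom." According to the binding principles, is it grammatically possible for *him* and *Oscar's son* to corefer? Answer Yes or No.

Yes

*him* is a pronoun; Principle B requires it to be free in its binding domain — the clause headed by 'convinced'.
— Oscar's son: subject of the matrix clause; c-commands the pronoun but lies outside its binding domain — allowed.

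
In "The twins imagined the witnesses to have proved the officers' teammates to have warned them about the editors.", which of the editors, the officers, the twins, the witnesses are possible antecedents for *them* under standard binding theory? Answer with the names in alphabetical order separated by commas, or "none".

*them* is a pronoun; Principle B requires it to be free in its binding domain — the clause headed by 'warned'.
— the editors: second object of the clause headed by 'warned'; is c-commanded by the pronoun; coreference would bind this R-expression — blocked (Principle C).
— the officers: possessor inside the subject DP of the clause headed by 'warned'; does not c-command the pronoun — Principle B does not apply; allowed.
— the twins: subject of the matrix clause; c-commands the pronoun but lies outside its binding domain — allowed.
— the witnesses: subject of the clause headed by 'proved'; c-commands the pronoun but lies outside its binding domain — allowed.

the officers, the twins, the witnesses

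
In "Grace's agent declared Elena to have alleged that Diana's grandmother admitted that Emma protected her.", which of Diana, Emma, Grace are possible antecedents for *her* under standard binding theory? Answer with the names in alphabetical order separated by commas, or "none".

Diana, Grace

*her* is a pronoun; Principle B requires it to be free in its binding domain — the clause headed by 'protected'.
— Diana: possessor inside the subject DP of the clause headed by 'admitted'; does not c-command the pronoun — Principle B does not apply; allowed.
— Emma: subject of the clause headed by 'protected'; c-commands the pronoun within its binding domain — blocked (Principle B).
— Grace: possessor inside the subject DP of the matrix clause; does not c-command the pronoun — Principle B does not apply; allowed.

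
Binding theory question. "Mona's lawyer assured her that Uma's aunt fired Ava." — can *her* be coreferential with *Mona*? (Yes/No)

Yes

*her* is a pronoun; Principle B requires it to be free in its binding domain — the matrix clause.
— Mona: possessor inside the subject DP of the matrix clause; does not c-command the pronoun — Principle B does not apply; allowed.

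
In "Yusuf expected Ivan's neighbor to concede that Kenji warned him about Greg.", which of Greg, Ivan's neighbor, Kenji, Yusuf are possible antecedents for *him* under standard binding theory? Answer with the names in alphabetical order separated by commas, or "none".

Ivan's neighbor, Yusuf

*him* is a pronoun; Principle B requires it to be free in its binding domain — the clause headed by 'warned'.
— Greg: second object of the clause headed by 'warned'; is c-commanded by the pronoun; coreference would bind this R-expression — blocked (Principle C).
— Ivan's neighbor: subject of the clause headed by 'concede'; c-commands the pronoun but lies outside its binding domain — allowed.
— Kenji: subject of the clause headed by 'warned'; c-commands the pronoun within its binding domain — blocked (Principle B).
— Yusuf: subject of the matrix clause; c-commands the pronoun but lies outside its binding domain — allowed.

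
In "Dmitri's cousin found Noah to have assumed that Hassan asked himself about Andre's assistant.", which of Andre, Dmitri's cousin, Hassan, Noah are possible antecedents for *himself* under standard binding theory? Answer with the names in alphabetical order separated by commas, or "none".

Hassan

*himself* is a reflexive; Principle A requires it to be bound within its binding domain — the clause headed by 'asked'.
— Andre: possessor inside the second object DP of the clause headed by 'asked'; does not c-command the reflexive — cannot bind it (Principle A).
— Dmitri's cousin: subject of the matrix clause; c-commands the reflexive but lies outside its binding domain — cannot bind it (Principle A).
— Hassan: subject of the clause headed by 'asked'; c-commands the reflexive within its binding domain — allowed (Principle A).
— Noah: subject of the clause headed by 'assumed'; c-commands the reflexive but lies outside its binding domain — cannot bind it (Principle A).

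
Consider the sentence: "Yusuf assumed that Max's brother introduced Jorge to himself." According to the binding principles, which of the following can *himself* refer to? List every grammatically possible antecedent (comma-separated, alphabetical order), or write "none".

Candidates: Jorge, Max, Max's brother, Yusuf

*himself* is a reflexive; Principle A requires it to be bound within its binding domain — the clause headed by 'introduced'.
— Jorge: object of the clause headed by 'introduced'; c-commands the reflexive within its binding domain — allowed (Principle A).
— Max: possessor inside the subject DP of the clause headed by 'introduced'; does not c-command the reflexive — cannot bind it (Principle A).
— Max's brother: subject of the clause headed by 'introduced'; c-commands the reflexive within its binding domain — allowed (Principle A).
— Yusuf: subject of the matrix clause; c-commands the reflexive but lies outside its binding domain — cannot bind it (Principle A).

Jorge, Max's brother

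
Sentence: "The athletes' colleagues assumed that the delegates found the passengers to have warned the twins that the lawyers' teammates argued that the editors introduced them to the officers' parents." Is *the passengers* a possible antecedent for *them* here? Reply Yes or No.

*them* is a pronoun; Principle B requires it to be free in its binding domain — the clause headed by 'introduced'.
— the passengers: subject of the clause headed by 'warned'; c-commands the pronoun but lies outside its binding domain — allowed.

Yes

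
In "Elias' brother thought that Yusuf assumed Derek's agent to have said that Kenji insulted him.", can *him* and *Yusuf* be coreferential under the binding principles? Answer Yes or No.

*Yusuf* is an R-expression; Principle C requires it to be free (not bound by any c-commanding expression).
— him: object of the clause headed by 'insulted'; the pronoun does not c-command the R-expression — coreference allowed.

Yes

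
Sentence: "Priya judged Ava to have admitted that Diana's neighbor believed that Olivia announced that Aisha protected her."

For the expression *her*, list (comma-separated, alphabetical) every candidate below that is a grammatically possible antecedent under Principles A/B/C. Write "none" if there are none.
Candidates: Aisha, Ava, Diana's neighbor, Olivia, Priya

*her* is a pronoun; Principle B requires it to be free in its binding domain — the clause headed by 'protected'.
— Aisha: subject of the clause headed by 'protected'; c-commands the pronoun within its binding domain — blocked (Principle B).
— Ava: subject of the clause headed by 'admitted'; c-commands the pronoun but lies outside its binding domain — allowed.
— Diana's neighbor: subject of the clause headed by 'believed'; c-commands the pronoun but lies outside its binding domain — allowed.
— Olivia: subject of the clause headed by 'announced'; c-commands the pronoun but lies outside its binding domain — allowed.
— Priya: subject of the matrix clause; c-commands the pronoun but lies outside its binding domain — allowed.

Ava, Diana's neighbor, Olivia, Priya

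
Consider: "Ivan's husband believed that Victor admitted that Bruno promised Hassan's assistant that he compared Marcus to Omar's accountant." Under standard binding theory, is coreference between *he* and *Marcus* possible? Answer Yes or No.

*Marcus* is an R-expression; Principle C requires it to be free (not bound by any c-commanding expression).
— he: subject of the clause headed by 'compared'; the pronoun c-commands the R-expression — coreference blocked (Principle C).

No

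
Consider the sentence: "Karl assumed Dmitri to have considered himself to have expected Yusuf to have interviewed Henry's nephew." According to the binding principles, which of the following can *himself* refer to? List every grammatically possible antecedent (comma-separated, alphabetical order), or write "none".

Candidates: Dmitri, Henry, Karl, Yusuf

Dmitri

*himself* is a reflexive; Principle A requires it to be bound within its binding domain — the clause headed by 'considered'.
— Dmitri: subject of the clause headed by 'considered'; c-commands the reflexive within its binding domain — allowed (Principle A).
— Henry: possessor inside the object DP of the clause headed by 'interviewed'; does not c-command the reflexive — cannot bind it (Principle A).
— Karl: subject of the matrix clause; c-commands the reflexive but lies outside its binding domain — cannot bind it (Principle A).
— Yusuf: subject of the clause headed by 'interviewed'; does not c-command the reflexive — cannot bind it (Principle A).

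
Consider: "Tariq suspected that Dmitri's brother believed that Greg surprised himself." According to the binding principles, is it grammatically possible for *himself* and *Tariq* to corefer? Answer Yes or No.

*himself* is a reflexive; Principle A requires it to be bound within its binding domain — the clause headed by 'surprised'.
— Tariq: subject of the matrix clause; c-commands the reflexive but lies outside its binding domain — cannot bind it (Principle A).

No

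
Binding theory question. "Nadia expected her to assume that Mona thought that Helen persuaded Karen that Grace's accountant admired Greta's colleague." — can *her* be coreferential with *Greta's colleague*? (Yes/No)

*her* is a pronoun; Principle B requires it to be free in its binding domain — the matrix clause.
— Greta's colleague: object of the clause headed by 'admired'; is c-commanded by the pronoun; coreference would bind this R-expression — blocked (Principle C).

No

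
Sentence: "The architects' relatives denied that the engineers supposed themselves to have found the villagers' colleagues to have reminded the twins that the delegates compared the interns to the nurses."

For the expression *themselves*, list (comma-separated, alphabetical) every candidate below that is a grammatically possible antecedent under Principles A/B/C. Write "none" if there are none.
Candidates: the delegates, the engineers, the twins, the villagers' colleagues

*themselves* is a reflexive; Principle A requires it to be bound within its binding domain — the clause headed by 'supposed'.
— the delegates: subject of the clause headed by 'compared'; does not c-command the reflexive — cannot bind it (Principle A).
— the engineers: subject of the clause headed by 'supposed'; c-commands the reflexive within its binding domain — allowed (Principle A).
— the twins: object of the clause headed by 'reminded'; does not c-command the reflexive — cannot bind it (Principle A).
— the villagers' colleagues: subject of the clause headed by 'reminded'; does not c-command the reflexive — cannot bind it (Principle A).

the engineers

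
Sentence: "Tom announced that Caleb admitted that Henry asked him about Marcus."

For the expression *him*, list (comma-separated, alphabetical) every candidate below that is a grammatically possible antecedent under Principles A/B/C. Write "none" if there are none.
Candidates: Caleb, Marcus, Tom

*him* is a pronoun; Principle B requires it to be free in its binding domain — the clause headed by 'asked'.
— Caleb: subject of the clause headed by 'admitted'; c-commands the pronoun but lies outside its binding domain — allowed.
— Marcus: second object of the clause headed by 'asked'; is c-commanded by the pronoun; coreference would bind this R-expression — blocked (Principle C).
— Tom: subject of the matrix clause; c-commands the pronoun but lies outside its binding domain — allowed.

Caleb, Tom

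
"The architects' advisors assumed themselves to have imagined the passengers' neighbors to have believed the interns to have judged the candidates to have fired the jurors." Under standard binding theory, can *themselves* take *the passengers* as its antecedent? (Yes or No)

No

*themselves* is a reflexive; Principle A requires it to be bound within its binding domain — the matrix clause.
— the passengers: possessor inside the subject DP of the clause headed by 'believed'; does not c-command the reflexive — cannot bind it (Principle A).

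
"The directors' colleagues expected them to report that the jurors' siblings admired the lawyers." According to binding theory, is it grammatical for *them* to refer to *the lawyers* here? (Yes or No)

*the lawyers* is an R-expression; Principle C requires it to be free (not bound by any c-commanding expression).
— them: subject of the clause headed by 'report'; the pronoun c-commands the R-expression — coreference blocked (Principle C).

No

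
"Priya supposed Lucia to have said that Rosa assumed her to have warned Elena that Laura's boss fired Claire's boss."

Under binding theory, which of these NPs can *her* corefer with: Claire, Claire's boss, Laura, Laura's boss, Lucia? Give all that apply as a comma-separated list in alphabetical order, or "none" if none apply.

*her* is a pronoun; Principle B requires it to be free in its binding domain — the clause headed by 'assumed'.
— Claire: possessor inside the object DP of the clause headed by 'fired'; is c-commanded by the pronoun; coreference would bind this R-expression — blocked (Principle C).
— Claire's boss: object of the clause headed by 'fired'; is c-commanded by the pronoun; coreference would bind this R-expression — blocked (Principle C).
— Laura: possessor inside the subject DP of the clause headed by 'fired'; is c-commanded by the pronoun; coreference would bind this R-expression — blocked (Principle C).
— Laura's boss: subject of the clause headed by 'fired'; is c-commanded by the pronoun; coreference would bind this R-expression — blocked (Principle C).
— Lucia: subject of the clause headed by 'said'; c-commands the pronoun but lies outside its binding domain — allowed.

Lucia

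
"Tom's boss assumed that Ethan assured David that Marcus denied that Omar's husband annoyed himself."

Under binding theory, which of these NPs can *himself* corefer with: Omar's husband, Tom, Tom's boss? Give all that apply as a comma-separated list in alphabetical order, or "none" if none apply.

Omar's husband

*himself* is a reflexive; Principle A requires it to be bound within its binding domain — the clause headed by 'annoyed'.
— Omar's husband: subject of the clause headed by 'annoyed'; c-commands the reflexive within its binding domain — allowed (Principle A).
— Tom: possessor inside the subject DP of the matrix clause; does not c-command the reflexive — cannot bind it (Principle A).
— Tom's boss: subject of the matrix clause; c-commands the reflexive but lies outside its binding domain — cannot bind it (Principle A).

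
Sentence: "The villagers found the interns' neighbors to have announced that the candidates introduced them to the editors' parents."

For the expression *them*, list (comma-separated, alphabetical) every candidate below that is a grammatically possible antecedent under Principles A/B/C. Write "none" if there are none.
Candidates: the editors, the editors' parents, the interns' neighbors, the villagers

the interns' neighbors, the villagers

*them* is a pronoun; Principle B requires it to be free in its binding domain — the clause headed by 'introduced'.
— the editors: possessor inside the second object DP of the clause headed by 'introduced'; is c-commanded by the pronoun; coreference would bind this R-expression — blocked (Principle C).
— the editors' parents: second object of the clause headed by 'introduced'; is c-commanded by the pronoun; coreference would bind this R-expression — blocked (Principle C).
— the interns' neighbors: subject of the clause headed by 'announced'; c-commands the pronoun but lies outside its binding domain — allowed.
— the villagers: subject of the matrix clause; c-commands the pronoun but lies outside its binding domain — allowed.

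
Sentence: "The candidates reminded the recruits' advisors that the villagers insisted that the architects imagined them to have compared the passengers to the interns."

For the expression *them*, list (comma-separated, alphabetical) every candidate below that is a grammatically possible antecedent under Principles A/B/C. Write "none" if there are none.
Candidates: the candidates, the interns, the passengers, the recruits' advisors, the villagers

*them* is a pronoun; Principle B requires it to be free in its binding domain — the clause headed by 'imagined'.
— the candidates: subject of the matrix clause; c-commands the pronoun but lies outside its binding domain — allowed.
— the interns: second object of the clause headed by 'compared'; is c-commanded by the pronoun; coreference would bind this R-expression — blocked (Principle C).
— the passengers: object of the clause headed by 'compared'; is c-commanded by the pronoun; coreference would bind this R-expression — blocked (Principle C).
— the recruits' advisors: object of the matrix clause; c-commands the pronoun but lies outside its binding domain — allowed.
— the villagers: subject of the clause headed by 'insisted'; c-commands the pronoun but lies outside its binding domain — allowed.

the candidates, the recruits' advisors, the villagers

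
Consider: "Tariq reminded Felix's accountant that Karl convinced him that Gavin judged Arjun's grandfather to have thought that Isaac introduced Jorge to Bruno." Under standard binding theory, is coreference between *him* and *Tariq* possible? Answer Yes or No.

*Tariq* is an R-expression; Principle C requires it to be free (not bound by any c-commanding expression).
— him: object of the clause headed by 'convinced'; the pronoun does not c-command the R-expression — coreference allowed.

Yes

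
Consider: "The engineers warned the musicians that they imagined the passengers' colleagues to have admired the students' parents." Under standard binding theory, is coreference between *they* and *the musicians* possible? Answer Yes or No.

Yes

*the musicians* is an R-expression; Principle C requires it to be free (not bound by any c-commanding expression).
— they: subject of the clause headed by 'imagined'; the pronoun does not c-command the R-expression — coreference allowed.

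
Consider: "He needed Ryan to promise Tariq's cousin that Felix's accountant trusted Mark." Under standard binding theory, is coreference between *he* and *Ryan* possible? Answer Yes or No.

*Ryan* is an R-expression; Principle C requires it to be free (not bound by any c-commanding expression).
— he: subject of the matrix clause; the pronoun c-commands the R-expression — coreference blocked (Principle C).

No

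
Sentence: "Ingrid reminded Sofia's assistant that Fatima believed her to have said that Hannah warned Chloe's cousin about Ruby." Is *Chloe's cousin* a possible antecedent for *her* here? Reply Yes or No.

No

*her* is a pronoun; Principle B requires it to be free in its binding domain — the clause headed by 'believed'.
— Chloe's cousin: object of the clause headed by 'warned'; is c-commanded by the pronoun; coreference would bind this R-expression — blocked (Principle C).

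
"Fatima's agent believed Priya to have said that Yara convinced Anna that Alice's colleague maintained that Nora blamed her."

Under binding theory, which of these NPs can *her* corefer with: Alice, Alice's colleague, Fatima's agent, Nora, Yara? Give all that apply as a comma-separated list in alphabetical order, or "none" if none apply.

*her* is a pronoun; Principle B requires it to be free in its binding domain — the clause headed by 'blamed'.
— Alice: possessor inside the subject DP of the clause headed by 'maintained'; does not c-command the pronoun — Principle B does not apply; allowed.
— Alice's colleague: subject of the clause headed by 'maintained'; c-commands the pronoun but lies outside its binding domain — allowed.
— Fatima's agent: subject of the matrix clause; c-commands the pronoun but lies outside its binding domain — allowed.
— Nora: subject of the clause headed by 'blamed'; c-commands the pronoun within its binding domain — blocked (Principle B).
— Yara: subject of the clause headed by 'convinced'; c-commands the pronoun but lies outside its binding domain — allowed.

Alice, Alice's colleague, Fatima's agent, Yara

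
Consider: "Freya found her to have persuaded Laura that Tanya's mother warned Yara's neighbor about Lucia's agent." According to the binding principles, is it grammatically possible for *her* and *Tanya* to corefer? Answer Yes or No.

*her* is a pronoun; Principle B requires it to be free in its binding domain — the matrix clause.
— Tanya: possessor inside the subject DP of the clause headed by 'warned'; is c-commanded by the pronoun; coreference would bind this R-expression — blocked (Principle C).

No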